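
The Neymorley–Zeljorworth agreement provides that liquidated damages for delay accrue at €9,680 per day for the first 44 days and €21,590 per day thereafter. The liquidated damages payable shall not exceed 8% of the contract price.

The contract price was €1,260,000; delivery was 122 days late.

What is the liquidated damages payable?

First 44 days: 44 × €9,680 = €425,920
Remaining days: (122 − 44) × €21,590 = €1,684,020
Accrued per-day damages: €425,920 + €1,684,020 = €2,109,940
Cap: 8% of €1,260,000 = €100,800
Cap at €100,800: €2,109,940 exceeds the cap → €100,800

€100,800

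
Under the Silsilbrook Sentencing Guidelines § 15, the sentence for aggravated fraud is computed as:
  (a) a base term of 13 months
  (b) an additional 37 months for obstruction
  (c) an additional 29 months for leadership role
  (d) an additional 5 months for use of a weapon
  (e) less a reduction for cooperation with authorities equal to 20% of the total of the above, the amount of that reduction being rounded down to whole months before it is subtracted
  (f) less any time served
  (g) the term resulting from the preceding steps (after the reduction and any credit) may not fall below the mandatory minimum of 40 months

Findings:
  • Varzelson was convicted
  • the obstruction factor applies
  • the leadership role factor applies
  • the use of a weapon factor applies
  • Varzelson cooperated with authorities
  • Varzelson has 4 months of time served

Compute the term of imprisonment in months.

Sentence: 64 months

Obstruction enhancement: +37 months
Leadership role enhancement: +29 months
Use of a weapon enhancement: +5 months
Adjusted term: 13 months + 37 months + 29 months + 5 months = 84 months
Cooperation with authorities reduction: 20% of 84 months = 16 months (rounded down)
After reduction: 84 − 16 = 68 months
Less time served: 68 months − 4 months = 64 months
Minimum 40 months: 64 months meets the minimum, no increase.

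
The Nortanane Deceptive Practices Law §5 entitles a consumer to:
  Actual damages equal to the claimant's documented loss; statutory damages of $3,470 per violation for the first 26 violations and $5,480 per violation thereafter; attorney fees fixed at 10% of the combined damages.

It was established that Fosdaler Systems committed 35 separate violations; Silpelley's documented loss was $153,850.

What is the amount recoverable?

$322,729

First 26 violations: 26 × $3,470 = $90,220
Remaining violations: (35 − 26) × $5,480 = $49,320
Statutory damages: $90,220 + $49,320 = $139,540
Combined damages: $153,850 + $139,540 = $293,390
Attorney fees: 10% of $293,390 = $29,339
Total recovery: $293,390 + $29,339 = $322,729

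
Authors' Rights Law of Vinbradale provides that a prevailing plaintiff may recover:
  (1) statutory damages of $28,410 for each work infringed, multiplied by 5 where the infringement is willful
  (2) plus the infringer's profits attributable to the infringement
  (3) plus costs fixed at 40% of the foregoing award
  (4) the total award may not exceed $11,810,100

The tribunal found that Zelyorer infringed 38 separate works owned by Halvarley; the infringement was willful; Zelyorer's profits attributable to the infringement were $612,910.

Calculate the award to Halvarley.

$8,415,134

Statutory damages: 38 × $28,410 = $1,079,580
Multiplied by 5: 5 × $1,079,580 = $5,397,900
Combined award: $5,397,900 + $612,910 = $6,010,810
Costs: 40% of $6,010,810 = $2,404,324
Award plus costs: $6,010,810 + $2,404,324 = $8,415,134
Cap at $11,810,100: $8,415,134 is within the cap, no reduction.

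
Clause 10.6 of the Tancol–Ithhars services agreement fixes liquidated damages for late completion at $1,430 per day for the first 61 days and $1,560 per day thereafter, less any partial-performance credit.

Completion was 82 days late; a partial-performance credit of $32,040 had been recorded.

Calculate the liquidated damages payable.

$87,950

First 61 days: 61 × $1,430 = $87,230
Remaining days: (82 − 61) × $1,560 = $32,760
Accrued per-day damages: $87,230 + $32,760 = $119,990
Less partial-performance credit: $119,990 − $32,040 = $87,950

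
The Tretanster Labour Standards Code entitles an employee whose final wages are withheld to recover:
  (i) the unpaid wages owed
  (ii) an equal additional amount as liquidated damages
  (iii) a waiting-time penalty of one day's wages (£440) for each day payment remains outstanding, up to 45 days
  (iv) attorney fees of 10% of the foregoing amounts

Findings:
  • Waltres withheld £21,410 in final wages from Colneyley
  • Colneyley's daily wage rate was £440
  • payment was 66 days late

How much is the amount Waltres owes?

£68,882

Liquidated damages (equal amount): £21,410
Penalty days: min(66, 45) = 45
Waiting-time penalty: 45 × £440 = £19,800
Subtotal: £21,410 + £21,410 + £19,800 = £62,620
Attorney fees: 10% of £62,620 = £6,262
Total award: £62,620 + £6,262 = £68,882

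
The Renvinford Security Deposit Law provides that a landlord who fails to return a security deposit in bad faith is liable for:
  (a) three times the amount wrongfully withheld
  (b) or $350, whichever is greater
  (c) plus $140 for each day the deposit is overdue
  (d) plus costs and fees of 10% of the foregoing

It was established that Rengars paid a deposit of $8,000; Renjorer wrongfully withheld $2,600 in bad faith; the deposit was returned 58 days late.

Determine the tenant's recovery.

Trebled: 3 × $2,600 = $7,800
Minimum $350: $7,800 meets the minimum, no increase.
Late-return penalty: 58 × $140 = $8,120
Damages plus late penalty: $7,800 + $8,120 = $15,920
Costs and fees: 10% of $15,920 = $1,592
Total recovery: $15,920 + $1,592 = $17,512

$17,512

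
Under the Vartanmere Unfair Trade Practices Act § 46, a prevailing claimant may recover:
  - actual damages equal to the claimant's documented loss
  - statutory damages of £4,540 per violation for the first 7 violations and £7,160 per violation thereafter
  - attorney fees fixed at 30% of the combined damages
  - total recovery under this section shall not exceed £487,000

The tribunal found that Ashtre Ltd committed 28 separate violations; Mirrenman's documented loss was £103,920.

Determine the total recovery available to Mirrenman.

First 7 violations: 7 × £4,540 = £31,780
Remaining violations: (28 − 7) × £7,160 = £150,360
Statutory damages: £31,780 + £150,360 = £182,140
Combined damages: £103,920 + £182,140 = £286,060
Attorney fees: 30% of £286,060 = £85,818
Total before cap: £286,060 + £85,818 = £371,878
Cap at £487,000: £371,878 is within the cap, no reduction.

Total recovery: £371,878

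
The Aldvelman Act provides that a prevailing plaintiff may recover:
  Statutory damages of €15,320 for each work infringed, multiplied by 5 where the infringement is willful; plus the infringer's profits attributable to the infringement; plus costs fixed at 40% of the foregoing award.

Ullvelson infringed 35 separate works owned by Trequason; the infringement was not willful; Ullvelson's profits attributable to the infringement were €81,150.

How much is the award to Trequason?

€864,290

Statutory damages: 35 × €15,320 = €536,200
Infringement not willful: no ×5 enhancement.
Combined award: €536,200 + €81,150 = €617,350
Costs: 40% of €617,350 = €246,940
Award plus costs: €617,350 + €246,940 = €864,290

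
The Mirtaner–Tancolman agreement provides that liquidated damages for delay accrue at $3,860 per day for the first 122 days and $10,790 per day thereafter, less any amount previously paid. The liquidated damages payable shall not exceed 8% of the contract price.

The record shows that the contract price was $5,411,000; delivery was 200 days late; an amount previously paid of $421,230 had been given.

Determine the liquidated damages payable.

$432,880

First 122 days: 122 × $3,860 = $470,920
Remaining days: (200 − 122) × $10,790 = $841,620
Accrued per-day damages: $470,920 + $841,620 = $1,312,540
Less amount previously paid: $1,312,540 − $421,230 = $891,310
Cap: 8% of $5,411,000 = $432,880
Cap at $432,880: $891,310 exceeds the cap → $432,880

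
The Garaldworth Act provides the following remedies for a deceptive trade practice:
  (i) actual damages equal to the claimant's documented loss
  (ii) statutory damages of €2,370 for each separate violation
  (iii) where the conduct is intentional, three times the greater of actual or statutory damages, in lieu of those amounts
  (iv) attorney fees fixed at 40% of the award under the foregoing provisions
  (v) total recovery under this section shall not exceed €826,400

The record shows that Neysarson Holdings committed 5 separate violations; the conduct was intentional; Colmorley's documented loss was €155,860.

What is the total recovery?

Statutory damages: 5 × €2,370 = €11,850
Greater of actual damages (€155,860) or statutory damages (€11,850): €155,860
Trebled: 3 × €155,860 = €467,580
Attorney fees: 40% of €467,580 = €187,032
Total before cap: €467,580 + €187,032 = €654,612
Cap at €826,400: €654,612 is within the cap, no reduction.

€654,612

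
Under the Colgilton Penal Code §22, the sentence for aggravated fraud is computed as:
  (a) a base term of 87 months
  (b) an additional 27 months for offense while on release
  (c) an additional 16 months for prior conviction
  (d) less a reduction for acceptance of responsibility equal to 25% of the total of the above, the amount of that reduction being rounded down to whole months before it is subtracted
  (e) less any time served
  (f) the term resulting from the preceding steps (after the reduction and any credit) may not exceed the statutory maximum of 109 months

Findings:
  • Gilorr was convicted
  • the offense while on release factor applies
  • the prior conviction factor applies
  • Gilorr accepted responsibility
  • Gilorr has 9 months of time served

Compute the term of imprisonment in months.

89 months

Offense while on release enhancement: +27 months
Prior conviction enhancement: +16 months
Adjusted term: 87 months + 27 months + 16 months = 130 months
Acceptance of responsibility reduction: 25% of 130 months = 32 months (rounded down)
After reduction: 130 − 32 = 98 months
Less time served: 98 months − 9 months = 89 months
Cap at 109 months: 89 months is within the cap, no reduction.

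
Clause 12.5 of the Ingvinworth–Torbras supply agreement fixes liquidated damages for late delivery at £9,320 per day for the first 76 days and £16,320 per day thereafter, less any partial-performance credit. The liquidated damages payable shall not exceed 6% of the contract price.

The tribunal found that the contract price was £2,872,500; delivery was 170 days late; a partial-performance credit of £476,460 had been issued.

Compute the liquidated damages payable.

£172,350

First 76 days: 76 × £9,320 = £708,320
Remaining days: (170 − 76) × £16,320 = £1,534,080
Accrued per-day damages: £708,320 + £1,534,080 = £2,242,400
Less partial-performance credit: £2,242,400 − £476,460 = £1,765,940
Cap: 6% of £2,872,500 = £172,350
Cap at £172,350: £1,765,940 exceeds the cap → £172,350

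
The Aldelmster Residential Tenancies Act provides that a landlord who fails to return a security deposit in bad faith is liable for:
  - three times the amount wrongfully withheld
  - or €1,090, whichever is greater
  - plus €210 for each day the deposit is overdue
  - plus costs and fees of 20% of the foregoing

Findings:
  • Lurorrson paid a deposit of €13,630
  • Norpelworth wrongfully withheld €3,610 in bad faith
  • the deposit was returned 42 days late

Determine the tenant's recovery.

Recovery: €23,580

Trebled: 3 × €3,610 = €10,830
Minimum €1,090: €10,830 meets the minimum, no increase.
Late-return penalty: 42 × €210 = €8,820
Damages plus late penalty: €10,830 + €8,820 = €19,650
Costs and fees: 20% of €19,650 = €3,930
Total recovery: €19,650 + €3,930 = €23,580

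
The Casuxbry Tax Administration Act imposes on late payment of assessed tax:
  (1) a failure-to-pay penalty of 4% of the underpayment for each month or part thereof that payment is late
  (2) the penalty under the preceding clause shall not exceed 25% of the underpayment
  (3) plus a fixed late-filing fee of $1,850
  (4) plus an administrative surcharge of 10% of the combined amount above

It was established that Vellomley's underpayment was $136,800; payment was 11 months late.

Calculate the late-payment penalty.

$39,655

Accrued rate: 4% × 11 = 44%, capped at 25% → 25%
Failure-to-pay penalty: 25% of $136,800 = $34,200
Penalty before surcharge: $34,200 + $1,850 = $36,050
Administrative surcharge: 10% of $36,050 = $3,605
Total penalty: $36,050 + $3,605 = $39,655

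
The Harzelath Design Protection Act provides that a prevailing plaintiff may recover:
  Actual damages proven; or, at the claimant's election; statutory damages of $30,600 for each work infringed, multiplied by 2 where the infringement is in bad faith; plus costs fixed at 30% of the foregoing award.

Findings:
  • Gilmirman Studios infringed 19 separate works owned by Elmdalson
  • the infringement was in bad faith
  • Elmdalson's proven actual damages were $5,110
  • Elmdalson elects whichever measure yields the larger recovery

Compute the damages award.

Statutory damages: 19 × $30,600 = $581,400
Doubled: 2 × $581,400 = $1,162,800
Greater of actual damages ($5,110) or enhanced statutory damages ($1,162,800): $1,162,800
Costs: 30% of $1,162,800 = $348,840
Award plus costs: $1,162,800 + $348,840 = $1,511,640

Award: $1,511,640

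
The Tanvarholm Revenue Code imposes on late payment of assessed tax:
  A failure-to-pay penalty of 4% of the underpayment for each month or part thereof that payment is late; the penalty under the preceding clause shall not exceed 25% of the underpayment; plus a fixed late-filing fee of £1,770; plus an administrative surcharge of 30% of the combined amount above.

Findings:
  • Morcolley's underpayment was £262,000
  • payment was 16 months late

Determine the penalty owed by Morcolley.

Accrued rate: 4% × 16 = 64%, capped at 25% → 25%
Failure-to-pay penalty: 25% of £262,000 = £65,500
Penalty before surcharge: £65,500 + £1,770 = £67,270
Administrative surcharge: 30% of £67,270 = £20,181
Total penalty: £67,270 + £20,181 = £87,451

Penalty: £87,451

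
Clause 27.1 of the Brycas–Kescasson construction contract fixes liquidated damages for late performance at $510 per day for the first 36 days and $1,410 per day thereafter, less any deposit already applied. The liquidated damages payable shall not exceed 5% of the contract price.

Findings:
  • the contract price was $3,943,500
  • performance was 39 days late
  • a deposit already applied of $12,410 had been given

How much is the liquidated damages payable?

$10,180

First 36 days: 36 × $510 = $18,360
Remaining days: (39 − 36) × $1,410 = $4,230
Accrued per-day damages: $18,360 + $4,230 = $22,590
Less deposit already applied: $22,590 − $12,410 = $10,180
Cap: 5% of $3,943,500 = $197,175
Cap at $197,175: $10,180 is within the cap, no reduction.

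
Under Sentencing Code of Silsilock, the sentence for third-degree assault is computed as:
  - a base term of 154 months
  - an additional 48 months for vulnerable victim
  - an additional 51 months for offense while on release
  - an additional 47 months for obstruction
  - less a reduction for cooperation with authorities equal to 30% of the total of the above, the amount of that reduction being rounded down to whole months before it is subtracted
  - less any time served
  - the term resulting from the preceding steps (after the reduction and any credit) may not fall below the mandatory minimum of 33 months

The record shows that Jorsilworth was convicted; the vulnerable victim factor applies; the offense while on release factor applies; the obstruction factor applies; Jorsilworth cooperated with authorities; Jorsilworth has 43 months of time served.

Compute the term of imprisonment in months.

Vulnerable victim enhancement: +48 months
Offense while on release enhancement: +51 months
Obstruction enhancement: +47 months
Adjusted term: 154 months + 48 months + 51 months + 47 months = 300 months
Cooperation with authorities reduction: 30% of 300 months = 90 months (rounded down)
After reduction: 300 − 90 = 210 months
Less time served: 210 months − 43 months = 167 months
Minimum 33 months: 167 months meets the minimum, no increase.

167 months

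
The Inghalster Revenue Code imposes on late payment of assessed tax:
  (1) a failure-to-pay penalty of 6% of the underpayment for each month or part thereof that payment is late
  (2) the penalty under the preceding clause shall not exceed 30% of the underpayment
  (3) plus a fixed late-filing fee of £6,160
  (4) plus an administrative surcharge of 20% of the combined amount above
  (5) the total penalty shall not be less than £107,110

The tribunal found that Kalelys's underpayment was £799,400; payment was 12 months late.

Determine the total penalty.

£295,176

Accrued rate: 6% × 12 = 72%, capped at 30% → 30%
Failure-to-pay penalty: 30% of £799,400 = £239,820
Penalty before surcharge: £239,820 + £6,160 = £245,980
Administrative surcharge: 20% of £245,980 = £49,196
Total penalty: £245,980 + £49,196 = £295,176
Minimum £107,110: £295,176 meets the minimum, no increase.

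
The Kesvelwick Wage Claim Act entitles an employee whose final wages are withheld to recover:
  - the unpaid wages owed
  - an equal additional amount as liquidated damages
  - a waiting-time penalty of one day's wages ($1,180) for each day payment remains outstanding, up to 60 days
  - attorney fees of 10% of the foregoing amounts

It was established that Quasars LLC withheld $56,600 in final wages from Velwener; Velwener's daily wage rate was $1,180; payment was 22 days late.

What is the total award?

$153,076

Liquidated damages (equal amount): $56,600
Penalty days: min(22, 60) = 22
Waiting-time penalty: 22 × $1,180 = $25,960
Subtotal: $56,600 + $56,600 + $25,960 = $139,160
Attorney fees: 10% of $139,160 = $13,916
Total award: $139,160 + $13,916 = $153,076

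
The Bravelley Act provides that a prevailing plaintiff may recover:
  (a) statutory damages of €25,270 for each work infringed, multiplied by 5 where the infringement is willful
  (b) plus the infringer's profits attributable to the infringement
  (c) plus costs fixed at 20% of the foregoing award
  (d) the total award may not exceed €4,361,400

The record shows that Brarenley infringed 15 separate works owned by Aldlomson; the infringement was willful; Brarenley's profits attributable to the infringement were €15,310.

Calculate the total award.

Statutory damages: 15 × €25,270 = €379,050
Multiplied by 5: 5 × €379,050 = €1,895,250
Combined award: €1,895,250 + €15,310 = €1,910,560
Costs: 20% of €1,910,560 = €382,112
Award plus costs: €1,910,560 + €382,112 = €2,292,672
Cap at €4,361,400: €2,292,672 is within the cap, no reduction.

€2,292,672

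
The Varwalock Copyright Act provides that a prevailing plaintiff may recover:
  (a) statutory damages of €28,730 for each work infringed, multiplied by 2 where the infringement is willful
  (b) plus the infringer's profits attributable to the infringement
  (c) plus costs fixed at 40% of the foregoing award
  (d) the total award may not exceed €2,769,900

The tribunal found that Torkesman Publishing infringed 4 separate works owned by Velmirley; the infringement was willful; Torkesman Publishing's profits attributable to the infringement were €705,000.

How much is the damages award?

Statutory damages: 4 × €28,730 = €114,920
Doubled: 2 × €114,920 = €229,840
Combined award: €229,840 + €705,000 = €934,840
Costs: 40% of €934,840 = €373,936
Award plus costs: €934,840 + €373,936 = €1,308,776
Cap at €2,769,900: €1,308,776 is within the cap, no reduction.

€1,308,776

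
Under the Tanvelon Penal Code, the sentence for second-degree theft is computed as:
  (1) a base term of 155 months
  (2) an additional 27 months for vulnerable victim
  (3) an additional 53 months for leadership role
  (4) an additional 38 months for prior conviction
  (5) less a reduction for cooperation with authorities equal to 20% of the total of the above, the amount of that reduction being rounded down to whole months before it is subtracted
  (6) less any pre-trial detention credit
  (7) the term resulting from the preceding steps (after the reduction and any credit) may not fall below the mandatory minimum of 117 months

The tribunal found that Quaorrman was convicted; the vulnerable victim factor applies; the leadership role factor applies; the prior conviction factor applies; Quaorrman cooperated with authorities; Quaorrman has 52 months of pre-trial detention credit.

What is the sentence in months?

167 months

Vulnerable victim enhancement: +27 months
Leadership role enhancement: +53 months
Prior conviction enhancement: +38 months
Adjusted term: 155 months + 27 months + 53 months + 38 months = 273 months
Cooperation with authorities reduction: 20% of 273 months = 54 months (rounded down)
After reduction: 273 − 54 = 219 months
Less pre-trial detention credit: 219 months − 52 months = 167 months
Minimum 117 months: 167 months meets the minimum, no increase.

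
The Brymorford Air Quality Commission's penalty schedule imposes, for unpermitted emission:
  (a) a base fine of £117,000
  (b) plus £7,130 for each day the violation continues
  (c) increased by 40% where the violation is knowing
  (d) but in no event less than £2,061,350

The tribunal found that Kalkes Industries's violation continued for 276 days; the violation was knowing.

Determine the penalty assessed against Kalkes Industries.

Per-day component: 276 × £7,130 = £1,967,880
Base plus per-day: £117,000 + £1,967,880 = £2,084,880
Enhancement: 40% of £2,084,880 = £833,952
Enhanced fine: £2,084,880 + £833,952 = £2,918,832
Minimum £2,061,350: £2,918,832 meets the minimum, no increase.

£2,918,832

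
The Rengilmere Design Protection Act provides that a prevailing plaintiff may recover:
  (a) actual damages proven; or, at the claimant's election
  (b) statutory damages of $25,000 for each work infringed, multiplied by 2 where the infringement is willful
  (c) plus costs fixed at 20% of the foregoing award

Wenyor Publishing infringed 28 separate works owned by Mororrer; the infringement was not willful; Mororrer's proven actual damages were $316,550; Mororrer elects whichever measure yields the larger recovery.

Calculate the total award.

$840,000

Statutory damages: 28 × $25,000 = $700,000
Infringement not willful: no ×2 enhancement.
Greater of actual damages ($316,550) or statutory damages ($700,000): $700,000
Costs: 20% of $700,000 = $140,000
Award plus costs: $700,000 + $140,000 = $840,000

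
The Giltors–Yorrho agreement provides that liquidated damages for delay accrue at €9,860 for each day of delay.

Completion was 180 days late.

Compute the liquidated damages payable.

Per-day damages: 180 × €9,860 = €1,774,800

€1,774,800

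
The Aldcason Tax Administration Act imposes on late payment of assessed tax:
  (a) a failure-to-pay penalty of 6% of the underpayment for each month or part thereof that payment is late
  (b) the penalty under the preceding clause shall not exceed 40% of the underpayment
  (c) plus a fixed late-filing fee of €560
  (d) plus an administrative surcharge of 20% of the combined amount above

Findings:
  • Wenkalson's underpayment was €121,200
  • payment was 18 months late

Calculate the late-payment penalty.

Accrued rate: 6% × 18 = 108%, capped at 40% → 40%
Failure-to-pay penalty: 40% of €121,200 = €48,480
Penalty before surcharge: €48,480 + €560 = €49,040
Administrative surcharge: 20% of €49,040 = €9,808
Total penalty: €49,040 + €9,808 = €58,848

€58,848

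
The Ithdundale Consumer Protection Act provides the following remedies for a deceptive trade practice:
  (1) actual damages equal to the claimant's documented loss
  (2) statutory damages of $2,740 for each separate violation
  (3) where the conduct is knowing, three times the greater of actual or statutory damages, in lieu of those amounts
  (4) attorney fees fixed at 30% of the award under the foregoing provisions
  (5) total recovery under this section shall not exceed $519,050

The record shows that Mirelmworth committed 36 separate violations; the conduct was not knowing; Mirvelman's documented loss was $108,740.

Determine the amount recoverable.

Statutory damages: 36 × $2,740 = $98,640
Conduct not knowing: the in-lieu enhancement does not apply.
Actual plus statutory damages: $108,740 + $98,640 = $207,380
Attorney fees: 30% of $207,380 = $62,214
Total before cap: $207,380 + $62,214 = $269,594
Cap at $519,050: $269,594 is within the cap, no reduction.

Total recovery: $269,594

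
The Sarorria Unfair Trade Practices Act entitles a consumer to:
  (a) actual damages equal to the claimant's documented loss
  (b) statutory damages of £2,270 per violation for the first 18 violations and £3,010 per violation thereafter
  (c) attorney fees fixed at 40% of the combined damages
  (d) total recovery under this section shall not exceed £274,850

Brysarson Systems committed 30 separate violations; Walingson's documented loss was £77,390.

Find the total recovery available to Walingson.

First 18 violations: 18 × £2,270 = £40,860
Remaining violations: (30 − 18) × £3,010 = £36,120
Statutory damages: £40,860 + £36,120 = £76,980
Combined damages: £77,390 + £76,980 = £154,370
Attorney fees: 40% of £154,370 = £61,748
Total before cap: £154,370 + £61,748 = £216,118
Cap at £274,850: £216,118 is within the cap, no reduction.

£216,118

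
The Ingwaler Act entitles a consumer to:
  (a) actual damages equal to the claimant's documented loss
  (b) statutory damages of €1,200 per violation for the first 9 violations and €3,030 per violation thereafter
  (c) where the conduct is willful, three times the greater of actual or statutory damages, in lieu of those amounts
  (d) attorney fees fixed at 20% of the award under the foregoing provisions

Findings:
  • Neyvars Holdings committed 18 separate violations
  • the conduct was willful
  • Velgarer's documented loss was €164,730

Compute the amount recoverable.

First 9 violations: 9 × €1,200 = €10,800
Remaining violations: (18 − 9) × €3,030 = €27,270
Statutory damages: €10,800 + €27,270 = €38,070
Greater of actual damages (€164,730) or statutory damages (€38,070): €164,730
Trebled: 3 × €164,730 = €494,190
Attorney fees: 20% of €494,190 = €98,838
Total recovery: €494,190 + €98,838 = €593,028

€593,028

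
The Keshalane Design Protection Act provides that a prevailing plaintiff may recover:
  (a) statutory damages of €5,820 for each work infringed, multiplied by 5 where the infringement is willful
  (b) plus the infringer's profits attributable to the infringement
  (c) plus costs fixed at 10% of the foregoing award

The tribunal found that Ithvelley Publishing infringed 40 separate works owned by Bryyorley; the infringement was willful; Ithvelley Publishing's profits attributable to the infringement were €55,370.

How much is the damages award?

€1,341,307

Statutory damages: 40 × €5,820 = €232,800
Multiplied by 5: 5 × €232,800 = €1,164,000
Combined award: €1,164,000 + €55,370 = €1,219,370
Costs: 10% of €1,219,370 = €121,937
Award plus costs: €1,219,370 + €121,937 = €1,341,307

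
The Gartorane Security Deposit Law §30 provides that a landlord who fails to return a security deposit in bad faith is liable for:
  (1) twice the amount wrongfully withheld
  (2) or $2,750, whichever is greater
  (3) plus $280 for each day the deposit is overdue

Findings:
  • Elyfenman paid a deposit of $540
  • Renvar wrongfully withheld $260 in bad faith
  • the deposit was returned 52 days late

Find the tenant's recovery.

Doubled: 2 × $260 = $520
Minimum $2,750: $520 is below the minimum → $2,750
Late-return penalty: 52 × $280 = $14,560
Damages plus late penalty: $2,750 + $14,560 = $17,310

$17,310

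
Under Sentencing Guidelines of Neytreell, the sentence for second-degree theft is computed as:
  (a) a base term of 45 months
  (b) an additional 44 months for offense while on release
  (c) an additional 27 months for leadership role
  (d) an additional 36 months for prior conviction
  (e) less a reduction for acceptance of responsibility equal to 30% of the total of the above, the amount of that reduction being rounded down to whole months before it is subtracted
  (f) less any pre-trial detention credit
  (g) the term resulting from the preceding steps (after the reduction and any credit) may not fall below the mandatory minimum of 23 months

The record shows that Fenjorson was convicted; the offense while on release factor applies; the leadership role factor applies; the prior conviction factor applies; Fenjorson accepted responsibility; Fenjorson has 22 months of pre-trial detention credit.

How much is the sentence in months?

Offense while on release enhancement: +44 months
Leadership role enhancement: +27 months
Prior conviction enhancement: +36 months
Adjusted term: 45 months + 44 months + 27 months + 36 months = 152 months
Acceptance of responsibility reduction: 30% of 152 months = 45 months (rounded down)
After reduction: 152 − 45 = 107 months
Less pre-trial detention credit: 107 months − 22 months = 85 months
Minimum 23 months: 85 months meets the minimum, no increase.

85 months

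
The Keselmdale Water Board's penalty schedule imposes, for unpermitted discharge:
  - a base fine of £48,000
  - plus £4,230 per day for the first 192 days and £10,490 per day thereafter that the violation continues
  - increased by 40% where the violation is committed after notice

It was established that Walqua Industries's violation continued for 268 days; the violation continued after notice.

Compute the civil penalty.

Civil penalty: £2,320,360

First 192 days: 192 × £4,230 = £812,160
Remaining days: (268 − 192) × £10,490 = £797,240
Per-day component: £812,160 + £797,240 = £1,609,400
Base plus per-day: £48,000 + £1,609,400 = £1,657,400
Enhancement: 40% of £1,657,400 = £662,960
Enhanced fine: £1,657,400 + £662,960 = £2,320,360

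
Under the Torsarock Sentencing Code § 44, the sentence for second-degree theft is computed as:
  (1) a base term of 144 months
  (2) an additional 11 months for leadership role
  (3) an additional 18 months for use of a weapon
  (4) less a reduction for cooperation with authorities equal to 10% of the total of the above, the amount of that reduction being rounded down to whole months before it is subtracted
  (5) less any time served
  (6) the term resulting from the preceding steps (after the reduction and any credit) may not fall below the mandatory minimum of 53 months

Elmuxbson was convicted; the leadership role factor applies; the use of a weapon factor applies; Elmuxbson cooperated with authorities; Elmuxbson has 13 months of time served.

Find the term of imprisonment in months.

143 months

Leadership role enhancement: +11 months
Use of a weapon enhancement: +18 months
Adjusted term: 144 months + 11 months + 18 months = 173 months
Cooperation with authorities reduction: 10% of 173 months = 17 months (rounded down)
After reduction: 173 − 17 = 156 months
Less time served: 156 months − 13 months = 143 months
Minimum 53 months: 143 months meets the minimum, no increase.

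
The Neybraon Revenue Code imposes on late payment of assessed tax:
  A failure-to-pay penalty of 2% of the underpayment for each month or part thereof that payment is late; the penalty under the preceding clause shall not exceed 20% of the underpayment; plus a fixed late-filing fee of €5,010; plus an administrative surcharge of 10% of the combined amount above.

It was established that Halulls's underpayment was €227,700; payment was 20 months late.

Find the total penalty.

Accrued rate: 2% × 20 = 40%, capped at 20% → 20%
Failure-to-pay penalty: 20% of €227,700 = €45,540
Penalty before surcharge: €45,540 + €5,010 = €50,550
Administrative surcharge: 10% of €50,550 = €5,055
Total penalty: €50,550 + €5,055 = €55,605

€55,605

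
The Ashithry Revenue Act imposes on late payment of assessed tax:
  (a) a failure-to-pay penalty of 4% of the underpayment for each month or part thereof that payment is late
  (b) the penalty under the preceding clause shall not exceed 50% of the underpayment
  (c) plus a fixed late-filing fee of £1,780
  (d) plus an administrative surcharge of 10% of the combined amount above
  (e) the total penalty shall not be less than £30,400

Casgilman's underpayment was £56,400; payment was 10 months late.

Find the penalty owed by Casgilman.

Accrued rate: 4% × 10 = 40%, capped at 50% → 40%
Failure-to-pay penalty: 40% of £56,400 = £22,560
Penalty before surcharge: £22,560 + £1,780 = £24,340
Administrative surcharge: 10% of £24,340 = £2,434
Total penalty: £24,340 + £2,434 = £26,774
Minimum £30,400: £26,774 is below the minimum → £30,400

£30,400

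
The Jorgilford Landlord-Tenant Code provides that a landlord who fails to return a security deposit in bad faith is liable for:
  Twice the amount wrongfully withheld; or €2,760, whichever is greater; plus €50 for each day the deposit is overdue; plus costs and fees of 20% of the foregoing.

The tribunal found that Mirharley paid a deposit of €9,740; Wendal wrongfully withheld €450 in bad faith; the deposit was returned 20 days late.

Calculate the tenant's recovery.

Doubled: 2 × €450 = €900
Minimum €2,760: €900 is below the minimum → €2,760
Late-return penalty: 20 × €50 = €1,000
Damages plus late penalty: €2,760 + €1,000 = €3,760
Costs and fees: 20% of €3,760 = €752
Total recovery: €3,760 + €752 = €4,512

€4,512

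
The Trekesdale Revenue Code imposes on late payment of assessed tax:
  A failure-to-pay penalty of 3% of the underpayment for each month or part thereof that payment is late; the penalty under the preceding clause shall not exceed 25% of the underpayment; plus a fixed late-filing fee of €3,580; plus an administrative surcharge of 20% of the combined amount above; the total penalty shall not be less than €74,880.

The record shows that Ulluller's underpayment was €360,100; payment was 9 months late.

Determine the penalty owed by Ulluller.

Penalty: €112,326

Accrued rate: 3% × 9 = 27%, capped at 25% → 25%
Failure-to-pay penalty: 25% of €360,100 = €90,025
Penalty before surcharge: €90,025 + €3,580 = €93,605
Administrative surcharge: 20% of €93,605 = €18,721
Total penalty: €93,605 + €18,721 = €112,326
Minimum €74,880: €112,326 meets the minimum, no increase.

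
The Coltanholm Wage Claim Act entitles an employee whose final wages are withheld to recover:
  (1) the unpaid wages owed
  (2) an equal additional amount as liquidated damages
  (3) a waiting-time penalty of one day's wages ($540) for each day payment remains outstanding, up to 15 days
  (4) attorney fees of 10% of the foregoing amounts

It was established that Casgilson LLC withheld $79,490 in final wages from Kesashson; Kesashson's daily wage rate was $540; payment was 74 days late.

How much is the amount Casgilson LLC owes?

Liquidated damages (equal amount): $79,490
Penalty days: min(74, 15) = 15
Waiting-time penalty: 15 × $540 = $8,100
Subtotal: $79,490 + $79,490 + $8,100 = $167,080
Attorney fees: 10% of $167,080 = $16,708
Total award: $167,080 + $16,708 = $183,788

$183,788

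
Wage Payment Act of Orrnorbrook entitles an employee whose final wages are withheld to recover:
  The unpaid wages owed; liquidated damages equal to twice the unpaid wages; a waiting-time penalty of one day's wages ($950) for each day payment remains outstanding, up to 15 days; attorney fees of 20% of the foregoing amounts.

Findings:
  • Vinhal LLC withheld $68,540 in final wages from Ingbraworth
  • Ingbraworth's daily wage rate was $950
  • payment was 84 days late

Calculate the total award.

$263,844

Doubled: 2 × $68,540 = $137,080
Penalty days: min(84, 15) = 15
Waiting-time penalty: 15 × $950 = $14,250
Subtotal: $68,540 + $137,080 + $14,250 = $219,870
Attorney fees: 20% of $219,870 = $43,974
Total award: $219,870 + $43,974 = $263,844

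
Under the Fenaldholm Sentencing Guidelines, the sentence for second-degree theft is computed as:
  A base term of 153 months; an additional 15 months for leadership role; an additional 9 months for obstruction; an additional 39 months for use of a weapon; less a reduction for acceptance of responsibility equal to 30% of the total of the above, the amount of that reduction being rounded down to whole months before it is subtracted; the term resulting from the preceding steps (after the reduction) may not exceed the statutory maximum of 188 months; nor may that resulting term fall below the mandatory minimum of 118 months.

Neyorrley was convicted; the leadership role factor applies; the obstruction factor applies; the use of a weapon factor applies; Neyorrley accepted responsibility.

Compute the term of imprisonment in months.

152 months

Leadership role enhancement: +15 months
Obstruction enhancement: +9 months
Use of a weapon enhancement: +39 months
Adjusted term: 153 months + 15 months + 9 months + 39 months = 216 months
Acceptance of responsibility reduction: 30% of 216 months = 64 months (rounded down)
After reduction: 216 − 64 = 152 months
Cap at 188 months: 152 months is within the cap, no reduction.
Minimum 118 months: 152 months meets the minimum, no increase.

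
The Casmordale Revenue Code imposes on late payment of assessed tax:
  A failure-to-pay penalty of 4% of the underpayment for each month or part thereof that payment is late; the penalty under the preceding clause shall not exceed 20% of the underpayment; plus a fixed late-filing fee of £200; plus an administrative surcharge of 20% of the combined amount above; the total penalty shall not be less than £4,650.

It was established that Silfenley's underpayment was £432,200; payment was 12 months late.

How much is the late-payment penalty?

Accrued rate: 4% × 12 = 48%, capped at 20% → 20%
Failure-to-pay penalty: 20% of £432,200 = £86,440
Penalty before surcharge: £86,440 + £200 = £86,640
Administrative surcharge: 20% of £86,640 = £17,328
Total penalty: £86,640 + £17,328 = £103,968
Minimum £4,650: £103,968 meets the minimum, no increase.

Penalty: £103,968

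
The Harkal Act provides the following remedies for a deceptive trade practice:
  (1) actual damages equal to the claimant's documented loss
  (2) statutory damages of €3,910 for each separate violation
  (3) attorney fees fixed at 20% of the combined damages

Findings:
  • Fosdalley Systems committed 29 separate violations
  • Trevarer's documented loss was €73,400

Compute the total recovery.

Statutory damages: 29 × €3,910 = €113,390
Combined damages: €73,400 + €113,390 = €186,790
Attorney fees: 20% of €186,790 = €37,358
Total recovery: €186,790 + €37,358 = €224,148

€224,148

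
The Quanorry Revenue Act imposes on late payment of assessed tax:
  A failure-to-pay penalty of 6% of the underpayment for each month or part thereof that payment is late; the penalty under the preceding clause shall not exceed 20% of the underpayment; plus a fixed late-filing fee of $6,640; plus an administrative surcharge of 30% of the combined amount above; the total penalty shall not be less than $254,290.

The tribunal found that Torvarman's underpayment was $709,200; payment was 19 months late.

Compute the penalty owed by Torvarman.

$254,290

Accrued rate: 6% × 19 = 114%, capped at 20% → 20%
Failure-to-pay penalty: 20% of $709,200 = $141,840
Penalty before surcharge: $141,840 + $6,640 = $148,480
Administrative surcharge: 30% of $148,480 = $44,544
Total penalty: $148,480 + $44,544 = $193,024
Minimum $254,290: $193,024 is below the minimum → $254,290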